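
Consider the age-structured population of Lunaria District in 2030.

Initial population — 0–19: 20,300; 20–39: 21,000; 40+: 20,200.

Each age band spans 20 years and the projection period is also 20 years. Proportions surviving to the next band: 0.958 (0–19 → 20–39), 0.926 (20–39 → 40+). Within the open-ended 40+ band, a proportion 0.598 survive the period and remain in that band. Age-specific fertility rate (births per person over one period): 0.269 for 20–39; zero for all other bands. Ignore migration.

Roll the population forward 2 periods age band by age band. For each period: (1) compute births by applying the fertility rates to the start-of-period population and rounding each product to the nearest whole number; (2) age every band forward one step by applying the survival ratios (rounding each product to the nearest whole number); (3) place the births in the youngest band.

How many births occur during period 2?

Period 1:
Births: 21000 * 0.269 = 5649
20–39: 20300 * 0.958 = 19447
40+: 21000 * 0.926 + 20200 * 0.598 = 19446 + 12080 = 31526
End of period: [5649, 19447, 31526]
Period 2:
Births: 19447 * 0.269 = 5231
20–39: 5649 * 0.958 = 5412
40+: 19447 * 0.926 + 31526 * 0.598 = 18008 + 18853 = 36861
End of period: [5231, 5412, 36861]

5231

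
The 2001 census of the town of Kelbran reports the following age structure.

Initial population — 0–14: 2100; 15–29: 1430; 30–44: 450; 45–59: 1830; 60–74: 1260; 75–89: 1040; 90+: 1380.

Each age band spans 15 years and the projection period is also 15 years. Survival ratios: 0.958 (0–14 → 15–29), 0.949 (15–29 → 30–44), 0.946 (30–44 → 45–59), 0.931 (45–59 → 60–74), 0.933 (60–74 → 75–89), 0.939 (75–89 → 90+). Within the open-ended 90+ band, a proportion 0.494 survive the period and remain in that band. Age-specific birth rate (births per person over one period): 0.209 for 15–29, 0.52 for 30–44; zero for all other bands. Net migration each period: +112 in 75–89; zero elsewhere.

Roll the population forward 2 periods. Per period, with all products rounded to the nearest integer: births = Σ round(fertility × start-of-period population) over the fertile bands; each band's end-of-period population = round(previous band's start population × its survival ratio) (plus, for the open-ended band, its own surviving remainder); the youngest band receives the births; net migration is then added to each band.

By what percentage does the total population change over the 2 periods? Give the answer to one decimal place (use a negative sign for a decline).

-5.6

— Period 1 —
Births: 1430 * 0.209 = 299 ; 450 * 0.52 = 234 → total 533
15–29: 2100 * 0.958 = 2012
30–44: 1430 * 0.949 = 1357
45–59: 450 * 0.946 = 426
60–74: 1830 * 0.931 = 1704
75–89: 1260 * 0.933 = 1176
90+: 1040 * 0.939 + 1380 * 0.494 = 977 + 682 = 1659
Net migration: 75–89 + 112 → 1288
Population now: 0–14=533, 15–29=2012, 30–44=1357, 45–59=426, 60–74=1704, 75–89=1288, 90+=1659
— Period 2 —
Births: 2012 * 0.209 = 421 ; 1357 * 0.52 = 706 → total 1127
15–29: 533 * 0.958 = 511
30–44: 2012 * 0.949 = 1909
45–59: 1357 * 0.946 = 1284
60–74: 426 * 0.931 = 397
75–89: 1704 * 0.933 = 1590
90+: 1288 * 0.939 + 1659 * 0.494 = 1209 + 820 = 2029
Net migration: 75–89 + 112 → 1702
Population now: 0–14=1127, 15–29=511, 30–44=1909, 45–59=1284, 60–74=397, 75–89=1702, 90+=2029
Total: 9490 → 8959; change = -531; percentage change = -5.6%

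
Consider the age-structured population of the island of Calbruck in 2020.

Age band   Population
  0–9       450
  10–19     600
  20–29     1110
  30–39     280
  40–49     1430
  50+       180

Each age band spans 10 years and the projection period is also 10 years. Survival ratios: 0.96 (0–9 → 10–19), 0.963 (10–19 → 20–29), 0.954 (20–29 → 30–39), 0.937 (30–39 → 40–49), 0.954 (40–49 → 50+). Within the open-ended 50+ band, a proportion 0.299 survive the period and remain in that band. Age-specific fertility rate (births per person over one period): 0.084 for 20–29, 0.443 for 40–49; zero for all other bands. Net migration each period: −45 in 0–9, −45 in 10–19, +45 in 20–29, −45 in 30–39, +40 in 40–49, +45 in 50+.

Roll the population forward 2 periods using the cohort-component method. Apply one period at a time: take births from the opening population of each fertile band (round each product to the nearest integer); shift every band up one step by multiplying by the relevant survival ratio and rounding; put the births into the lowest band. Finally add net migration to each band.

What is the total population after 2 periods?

— Period 1 —
Births: 1110 * 0.084 = 93  |  1430 * 0.443 = 633 — total 726
10–19: 450 * 0.96 = 432
20–29: 600 * 0.963 = 578
30–39: 1110 * 0.954 = 1059
40–49: 280 * 0.937 = 262
50+: 1430 * 0.954 + 180 * 0.299 = 1364 + 54 = 1418
Net migration: 0–9 − 45 → 681; 10–19 − 45 → 387; 20–29 + 45 → 623; 30–39 − 45 → 1014; 40–49 + 40 → 302; 50+ + 45 → 1463
Population now: 0–9=681, 10–19=387, 20–29=623, 30–39=1014, 40–49=302, 50+=1463
— Period 2 —
Births: 623 * 0.084 = 52  |  302 * 0.443 = 134 — total 186
10–19: 681 * 0.96 = 654
20–29: 387 * 0.963 = 373
30–39: 623 * 0.954 = 594
40–49: 1014 * 0.937 = 950
50+: 302 * 0.954 + 1463 * 0.299 = 288 + 437 = 725
Net migration: 0–9 − 45 → 141; 10–19 − 45 → 609; 20–29 + 45 → 418; 30–39 − 45 → 549; 40–49 + 40 → 990; 50+ + 45 → 770
Population now: 0–9=141, 10–19=609, 20–29=418, 30–39=549, 40–49=990, 50+=770
Total after period 2: 141 + 609 + 418 + 549 + 990 + 770 = 3477

3477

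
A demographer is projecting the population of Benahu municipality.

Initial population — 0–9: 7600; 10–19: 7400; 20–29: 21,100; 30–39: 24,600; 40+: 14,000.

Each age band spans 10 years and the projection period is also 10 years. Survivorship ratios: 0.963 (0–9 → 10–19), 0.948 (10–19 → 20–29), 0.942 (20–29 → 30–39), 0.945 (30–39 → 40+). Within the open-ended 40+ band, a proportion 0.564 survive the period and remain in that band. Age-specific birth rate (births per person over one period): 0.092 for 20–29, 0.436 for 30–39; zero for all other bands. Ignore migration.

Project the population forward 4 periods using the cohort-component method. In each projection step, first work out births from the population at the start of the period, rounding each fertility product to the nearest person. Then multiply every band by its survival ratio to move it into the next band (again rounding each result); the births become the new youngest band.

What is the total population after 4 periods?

47957

Let group 1 be 0–9 through group 5 = 40+.
Period 1:
Births: 21100 * 0.092 = 1941 ; 24600 * 0.436 = 10726 → total 12667
Group 2: 7600 * 0.963 = 7319
Group 3: 7400 * 0.948 = 7015
Group 4: 21100 * 0.942 = 19876
Group 5: 24600 * 0.945 + 14000 * 0.564 = 23247 + 7896 = 31143
Population now: 0–9=12667, 10–19=7319, 20–29=7015, 30–39=19876, 40+=31143
Period 2:
Births: 7015 * 0.092 = 645 ; 19876 * 0.436 = 8666 → total 9311
Group 2: 12667 * 0.963 = 12198
Group 3: 7319 * 0.948 = 6938
Group 4: 7015 * 0.942 = 6608
Group 5: 19876 * 0.945 + 31143 * 0.564 = 18783 + 17565 = 36348
Population now: 0–9=9311, 10–19=12198, 20–29=6938, 30–39=6608, 40+=36348
Period 3:
Births: 6938 * 0.092 = 638 ; 6608 * 0.436 = 2881 → total 3519
Group 2: 9311 * 0.963 = 8966
Group 3: 12198 * 0.948 = 11564
Group 4: 6938 * 0.942 = 6536
Group 5: 6608 * 0.945 + 36348 * 0.564 = 6245 + 20500 = 26745
Population now: 0–9=3519, 10–19=8966, 20–29=11564, 30–39=6536, 40+=26745
Period 4:
Births: 11564 * 0.092 = 1064 ; 6536 * 0.436 = 2850 → total 3914
Group 2: 3519 * 0.963 = 3389
Group 3: 8966 * 0.948 = 8500
Group 4: 11564 * 0.942 = 10893
Group 5: 6536 * 0.945 + 26745 * 0.564 = 6177 + 15084 = 21261
Population now: 0–9=3914, 10–19=3389, 20–29=8500, 30–39=10893, 40+=21261
Total after period 4: 3914 + 3389 + 8500 + 10893 + 21261 = 47957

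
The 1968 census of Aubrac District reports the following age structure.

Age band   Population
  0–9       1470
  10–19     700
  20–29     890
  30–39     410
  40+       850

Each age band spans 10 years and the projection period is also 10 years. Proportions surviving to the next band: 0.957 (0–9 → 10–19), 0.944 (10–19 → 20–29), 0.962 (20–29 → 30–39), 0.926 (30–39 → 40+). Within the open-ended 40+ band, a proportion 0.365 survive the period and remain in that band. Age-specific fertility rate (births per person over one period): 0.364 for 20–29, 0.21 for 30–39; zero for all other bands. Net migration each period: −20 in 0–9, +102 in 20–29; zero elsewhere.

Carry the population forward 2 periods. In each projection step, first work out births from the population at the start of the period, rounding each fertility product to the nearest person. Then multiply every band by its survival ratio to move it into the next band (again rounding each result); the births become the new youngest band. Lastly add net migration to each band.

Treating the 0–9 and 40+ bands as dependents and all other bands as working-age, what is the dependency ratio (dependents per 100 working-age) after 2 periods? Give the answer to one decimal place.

[period 1]
Births: 890 × 0.364 = 324  |  410 × 0.21 = 86 → total 410
10–19: 1470 × 0.957 = 1407
20–29: 700 × 0.944 = 661
30–39: 890 × 0.962 = 856
40+: 410 × 0.926 + 850 × 0.365 = 380 + 310 = 690
Net migration: 0–9 − 20 → 390; 20–29 + 102 → 763
Giving 390 / 1407 / 763 / 856 / 690.
[period 2]
Births: 763 × 0.364 = 278  |  856 × 0.21 = 180 → total 458
10–19: 390 × 0.957 = 373
20–29: 1407 × 0.944 = 1328
30–39: 763 × 0.962 = 734
40+: 856 × 0.926 + 690 × 0.365 = 793 + 252 = 1045
Net migration: 0–9 − 20 → 438; 20–29 + 102 → 1430
Giving 438 / 373 / 1430 / 734 / 1045.
Dependents (band 0–9 + band 40+) = 438 + 1045 = 1483; working-age = 2537; ratio = 1483/2537 × 100 = 58.5

58.5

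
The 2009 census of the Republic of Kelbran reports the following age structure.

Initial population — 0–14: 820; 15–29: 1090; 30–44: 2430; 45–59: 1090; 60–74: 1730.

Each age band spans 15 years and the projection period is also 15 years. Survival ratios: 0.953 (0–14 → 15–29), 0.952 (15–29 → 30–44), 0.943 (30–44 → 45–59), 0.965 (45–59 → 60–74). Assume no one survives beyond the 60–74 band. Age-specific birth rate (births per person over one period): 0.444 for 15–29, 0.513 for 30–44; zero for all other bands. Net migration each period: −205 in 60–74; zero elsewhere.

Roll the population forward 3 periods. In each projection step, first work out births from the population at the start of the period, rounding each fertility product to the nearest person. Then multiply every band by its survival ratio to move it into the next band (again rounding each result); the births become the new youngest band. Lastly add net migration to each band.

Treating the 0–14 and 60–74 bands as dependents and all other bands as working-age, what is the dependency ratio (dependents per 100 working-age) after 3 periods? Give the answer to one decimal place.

— Period 1 —
Births: 1090 × 0.444 = 484, 2430 × 0.513 = 1247 → 1731
15–29: 820 × 0.953 = 781
30–44: 1090 × 0.952 = 1038
45–59: 2430 × 0.943 = 2291
60–74: 1090 × 0.965 = 1052
Net migration: 60–74 − 205 → 847
Population now: 0–14=1731, 15–29=781, 30–44=1038, 45–59=2291, 60–74=847
— Period 2 —
Births: 781 × 0.444 = 347, 1038 × 0.513 = 532 → 879
15–29: 1731 × 0.953 = 1650
30–44: 781 × 0.952 = 744
45–59: 1038 × 0.943 = 979
60–74: 2291 × 0.965 = 2211
Net migration: 60–74 − 205 → 2006
Population now: 0–14=879, 15–29=1650, 30–44=744, 45–59=979, 60–74=2006
— Period 3 —
Births: 1650 × 0.444 = 733, 744 × 0.513 = 382 → 1115
15–29: 879 × 0.953 = 838
30–44: 1650 × 0.952 = 1571
45–59: 744 × 0.943 = 702
60–74: 979 × 0.965 = 945
Net migration: 60–74 − 205 → 740
Population now: 0–14=1115, 15–29=838, 30–44=1571, 45–59=702, 60–74=740
Dependents (band 0–14 + band 60–74) = 1115 + 740 = 1855; working-age = 3111; ratio = 1855/3111 × 100 = 59.6

59.6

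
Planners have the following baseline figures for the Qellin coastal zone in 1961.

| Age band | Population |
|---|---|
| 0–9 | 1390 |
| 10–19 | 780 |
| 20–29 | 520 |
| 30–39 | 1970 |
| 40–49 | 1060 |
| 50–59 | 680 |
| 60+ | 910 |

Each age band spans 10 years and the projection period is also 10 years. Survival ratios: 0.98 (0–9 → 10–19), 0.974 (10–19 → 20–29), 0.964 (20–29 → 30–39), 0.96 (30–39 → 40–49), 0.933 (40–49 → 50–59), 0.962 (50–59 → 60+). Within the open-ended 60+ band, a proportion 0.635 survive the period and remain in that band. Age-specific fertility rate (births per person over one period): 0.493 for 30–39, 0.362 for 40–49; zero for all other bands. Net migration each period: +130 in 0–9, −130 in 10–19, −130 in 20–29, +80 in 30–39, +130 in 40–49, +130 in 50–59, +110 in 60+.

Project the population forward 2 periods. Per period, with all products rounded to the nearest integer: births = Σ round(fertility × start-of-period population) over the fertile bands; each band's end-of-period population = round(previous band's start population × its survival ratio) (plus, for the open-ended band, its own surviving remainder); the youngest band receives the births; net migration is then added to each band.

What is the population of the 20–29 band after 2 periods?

[period 1]
Births: 1970 * 0.493 = 971 ; 1060 * 0.362 = 384 → 1355
10–19: 1390 * 0.98 = 1362
20–29: 780 * 0.974 = 760
30–39: 520 * 0.964 = 501
40–49: 1970 * 0.96 = 1891
50–59: 1060 * 0.933 = 989
60+: 680 * 0.962 + 910 * 0.635 = 654 + 578 = 1232
Net migration: 0–9 + 130 → 1485; 10–19 − 130 → 1232; 20–29 − 130 → 630; 30–39 + 80 → 581; 40–49 + 130 → 2021; 50–59 + 130 → 1119; 60+ + 110 → 1342
Giving 1485 / 1232 / 630 / 581 / 2021 / 1119 / 1342.
[period 2]
Births: 581 * 0.493 = 286 ; 2021 * 0.362 = 732 → 1018
10–19: 1485 * 0.98 = 1455
20–29: 1232 * 0.974 = 1200
30–39: 630 * 0.964 = 607
40–49: 581 * 0.96 = 558
50–59: 2021 * 0.933 = 1886
60+: 1119 * 0.962 + 1342 * 0.635 = 1076 + 852 = 1928
Net migration: 0–9 + 130 → 1148; 10–19 − 130 → 1325; 20–29 − 130 → 1070; 30–39 + 80 → 687; 40–49 + 130 → 688; 50–59 + 130 → 2016; 60+ + 110 → 2038
Giving 1148 / 1325 / 1070 / 687 / 688 / 2016 / 2038.

1070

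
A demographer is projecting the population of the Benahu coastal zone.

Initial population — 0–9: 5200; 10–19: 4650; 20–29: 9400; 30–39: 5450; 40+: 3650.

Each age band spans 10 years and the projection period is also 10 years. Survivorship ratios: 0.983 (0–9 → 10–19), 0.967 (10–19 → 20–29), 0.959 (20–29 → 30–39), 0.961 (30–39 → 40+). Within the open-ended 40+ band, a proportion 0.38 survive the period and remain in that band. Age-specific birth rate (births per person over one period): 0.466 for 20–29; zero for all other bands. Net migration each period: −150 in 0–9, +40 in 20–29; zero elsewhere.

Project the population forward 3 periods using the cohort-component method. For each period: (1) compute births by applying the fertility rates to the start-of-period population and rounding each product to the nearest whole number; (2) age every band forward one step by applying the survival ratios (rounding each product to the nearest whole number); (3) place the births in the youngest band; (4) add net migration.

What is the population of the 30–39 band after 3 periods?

4779

Let band 1 be 0–9 through band 5 = 40+.
Period 1.
Births: 9400 × 0.466 = 4380
Band 2: 5200 × 0.983 = 5112
Band 3: 4650 × 0.967 = 4497
Band 4: 9400 × 0.959 = 9015
Band 5: 5450 × 0.961 + 3650 × 0.38 = 5237 + 1387 = 6624
Net migration: Band 1 − 150 → 4230; Band 3 + 40 → 4537
Population now: 0–9=4230, 10–19=5112, 20–29=4537, 30–39=9015, 40+=6624
Period 2.
Births: 4537 × 0.466 = 2114
Band 2: 4230 × 0.983 = 4158
Band 3: 5112 × 0.967 = 4943
Band 4: 4537 × 0.959 = 4351
Band 5: 9015 × 0.961 + 6624 × 0.38 = 8663 + 2517 = 11180
Net migration: Band 1 − 150 → 1964; Band 3 + 40 → 4983
Population now: 0–9=1964, 10–19=4158, 20–29=4983, 30–39=4351, 40+=11180
Period 3.
Births: 4983 × 0.466 = 2322
Band 2: 1964 × 0.983 = 1931
Band 3: 4158 × 0.967 = 4021
Band 4: 4983 × 0.959 = 4779
Band 5: 4351 × 0.961 + 11180 × 0.38 = 4181 + 4248 = 8429
Net migration: Band 1 − 150 → 2172; Band 3 + 40 → 4061
Population now: 0–9=2172, 10–19=1931, 20–29=4061, 30–39=4779, 40+=8429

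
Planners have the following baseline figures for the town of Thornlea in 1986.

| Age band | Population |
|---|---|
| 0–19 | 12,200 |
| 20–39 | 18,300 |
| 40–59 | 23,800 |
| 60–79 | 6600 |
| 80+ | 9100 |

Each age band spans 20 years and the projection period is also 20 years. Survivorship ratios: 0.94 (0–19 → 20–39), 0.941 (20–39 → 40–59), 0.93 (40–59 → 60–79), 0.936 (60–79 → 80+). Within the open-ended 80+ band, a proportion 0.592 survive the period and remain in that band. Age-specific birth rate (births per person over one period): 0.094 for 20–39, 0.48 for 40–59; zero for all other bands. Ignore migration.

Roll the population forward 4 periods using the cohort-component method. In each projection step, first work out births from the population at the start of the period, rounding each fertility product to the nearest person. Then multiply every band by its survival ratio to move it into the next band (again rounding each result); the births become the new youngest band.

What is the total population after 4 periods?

Period 1.
Births: 18300 × 0.094 = 1720  |  23800 × 0.48 = 11424 → 13144
20–39: 12200 × 0.94 = 11468
40–59: 18300 × 0.941 = 17220
60–79: 23800 × 0.93 = 22134
80+: 6600 × 0.936 + 9100 × 0.592 = 6178 + 5387 = 11565
End of period: [13144, 11468, 17220, 22134, 11565]
Period 2.
Births: 11468 × 0.094 = 1078  |  17220 × 0.48 = 8266 → 9344
20–39: 13144 × 0.94 = 12355
40–59: 11468 × 0.941 = 10791
60–79: 17220 × 0.93 = 16015
80+: 22134 × 0.936 + 11565 × 0.592 = 20717 + 6846 = 27563
End of period: [9344, 12355, 10791, 16015, 27563]
Period 3.
Births: 12355 × 0.094 = 1161  |  10791 × 0.48 = 5180 → 6341
20–39: 9344 × 0.94 = 8783
40–59: 12355 × 0.941 = 11626
60–79: 10791 × 0.93 = 10036
80+: 16015 × 0.936 + 27563 × 0.592 = 14990 + 16317 = 31307
End of period: [6341, 8783, 11626, 10036, 31307]
Period 4.
Births: 8783 × 0.094 = 826  |  11626 × 0.48 = 5580 → 6406
20–39: 6341 × 0.94 = 5961
40–59: 8783 × 0.941 = 8265
60–79: 11626 × 0.93 = 10812
80+: 10036 × 0.936 + 31307 × 0.592 = 9394 + 18534 = 27928
End of period: [6406, 5961, 8265, 10812, 27928]
Total after period 4: 6406 + 5961 + 8265 + 10812 + 27928 = 59372

59372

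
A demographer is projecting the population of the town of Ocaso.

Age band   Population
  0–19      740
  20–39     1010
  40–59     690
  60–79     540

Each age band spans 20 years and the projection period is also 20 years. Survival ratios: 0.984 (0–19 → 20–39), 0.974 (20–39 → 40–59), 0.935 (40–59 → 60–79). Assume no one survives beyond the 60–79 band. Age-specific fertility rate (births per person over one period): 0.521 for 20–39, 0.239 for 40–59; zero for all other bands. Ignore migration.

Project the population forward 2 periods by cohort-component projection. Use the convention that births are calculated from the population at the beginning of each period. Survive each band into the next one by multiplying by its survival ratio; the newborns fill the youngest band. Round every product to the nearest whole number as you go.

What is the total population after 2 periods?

[period 1]
Births: 1010 * 0.521 = 526  |  690 * 0.239 = 165 → 691
20–39: 740 * 0.984 = 728
40–59: 1010 * 0.974 = 984
60–79: 690 * 0.935 = 645
Population now: 0–19=691, 20–39=728, 40–59=984, 60–79=645
[period 2]
Births: 728 * 0.521 = 379  |  984 * 0.239 = 235 → 614
20–39: 691 * 0.984 = 680
40–59: 728 * 0.974 = 709
60–79: 984 * 0.935 = 920
Population now: 0–19=614, 20–39=680, 40–59=709, 60–79=920
Total after period 2: 614 + 680 + 709 + 920 = 2923

2923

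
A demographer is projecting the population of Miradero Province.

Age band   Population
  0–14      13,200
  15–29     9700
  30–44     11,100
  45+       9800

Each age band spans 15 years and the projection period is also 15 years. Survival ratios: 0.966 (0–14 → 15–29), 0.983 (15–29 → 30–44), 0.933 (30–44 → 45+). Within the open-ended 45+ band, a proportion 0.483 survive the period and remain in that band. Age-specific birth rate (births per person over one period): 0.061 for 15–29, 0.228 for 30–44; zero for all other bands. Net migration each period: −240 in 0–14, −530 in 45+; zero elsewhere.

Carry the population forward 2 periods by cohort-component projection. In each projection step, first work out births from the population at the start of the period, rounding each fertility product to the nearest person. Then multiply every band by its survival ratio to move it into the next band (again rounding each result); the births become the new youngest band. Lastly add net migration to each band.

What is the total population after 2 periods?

[period 1]
Births: 9700 * 0.061 = 592  |  11100 * 0.228 = 2531 → 3123
15–29: 13200 * 0.966 = 12751
30–44: 9700 * 0.983 = 9535
45+: 11100 * 0.933 + 9800 * 0.483 = 10356 + 4733 = 15089
Net migration: 0–14 − 240 → 2883; 45+ − 530 → 14559
→ [2883, 12751, 9535, 14559]
[period 2]
Births: 12751 * 0.061 = 778  |  9535 * 0.228 = 2174 → 2952
15–29: 2883 * 0.966 = 2785
30–44: 12751 * 0.983 = 12534
45+: 9535 * 0.933 + 14559 * 0.483 = 8896 + 7032 = 15928
Net migration: 0–14 − 240 → 2712; 45+ − 530 → 15398
→ [2712, 2785, 12534, 15398]
Total after period 2: 2712 + 2785 + 12534 + 15398 = 33429

33429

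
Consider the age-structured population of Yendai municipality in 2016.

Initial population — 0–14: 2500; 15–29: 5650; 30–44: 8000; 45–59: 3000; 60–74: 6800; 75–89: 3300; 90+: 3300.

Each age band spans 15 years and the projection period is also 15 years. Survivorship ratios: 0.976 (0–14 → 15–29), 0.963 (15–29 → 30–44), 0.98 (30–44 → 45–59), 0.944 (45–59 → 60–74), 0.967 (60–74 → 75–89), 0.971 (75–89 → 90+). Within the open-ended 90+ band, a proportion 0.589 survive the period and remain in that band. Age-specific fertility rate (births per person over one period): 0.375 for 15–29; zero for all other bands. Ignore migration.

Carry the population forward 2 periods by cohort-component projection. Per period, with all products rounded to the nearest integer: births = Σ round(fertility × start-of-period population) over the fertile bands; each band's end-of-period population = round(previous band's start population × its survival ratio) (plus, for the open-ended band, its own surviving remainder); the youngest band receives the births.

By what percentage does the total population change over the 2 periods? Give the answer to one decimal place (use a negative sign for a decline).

After projecting period 1:
Births: 5650 × 0.375 = 2119
15–29: 2500 × 0.976 = 2440
30–44: 5650 × 0.963 = 5441
45–59: 8000 × 0.98 = 7840
60–74: 3000 × 0.944 = 2832
75–89: 6800 × 0.967 = 6576
90+: 3300 × 0.971 + 3300 × 0.589 = 3204 + 1944 = 5148
→ [2119, 2440, 5441, 7840, 2832, 6576, 5148]
After projecting period 2:
Births: 2440 × 0.375 = 915
15–29: 2119 × 0.976 = 2068
30–44: 2440 × 0.963 = 2350
45–59: 5441 × 0.98 = 5332
60–74: 7840 × 0.944 = 7401
75–89: 2832 × 0.967 = 2739
90+: 6576 × 0.971 + 5148 × 0.589 = 6385 + 3032 = 9417
→ [915, 2068, 2350, 5332, 7401, 2739, 9417]
Total: 32550 → 30222; change = -2328; percentage change = -7.2%

-7.2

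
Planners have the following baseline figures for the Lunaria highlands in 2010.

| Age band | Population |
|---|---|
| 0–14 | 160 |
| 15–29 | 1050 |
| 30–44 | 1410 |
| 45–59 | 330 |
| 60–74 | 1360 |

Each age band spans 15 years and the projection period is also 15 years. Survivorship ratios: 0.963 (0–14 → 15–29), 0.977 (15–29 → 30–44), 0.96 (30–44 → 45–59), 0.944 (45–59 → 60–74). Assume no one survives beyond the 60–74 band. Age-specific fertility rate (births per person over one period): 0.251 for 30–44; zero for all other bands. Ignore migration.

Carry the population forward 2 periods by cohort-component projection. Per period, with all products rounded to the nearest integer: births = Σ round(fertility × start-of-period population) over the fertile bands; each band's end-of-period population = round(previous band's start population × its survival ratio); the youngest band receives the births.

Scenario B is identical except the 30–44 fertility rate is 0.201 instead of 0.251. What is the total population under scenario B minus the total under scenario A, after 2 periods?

— Period 1 —
Births: 1410 × 0.251 = 354
15–29: 160 × 0.963 = 154
30–44: 1050 × 0.977 = 1026
45–59: 1410 × 0.96 = 1354
60–74: 330 × 0.944 = 312
End of period: [354, 154, 1026, 1354, 312]
— Period 2 —
Births: 1026 × 0.251 = 258
15–29: 354 × 0.963 = 341
30–44: 154 × 0.977 = 150
45–59: 1026 × 0.96 = 985
60–74: 1354 × 0.944 = 1278
End of period: [258, 341, 150, 985, 1278]
Scenario A total after 2 periods: 3012
Scenario B projection —
— Period 1 —
Births: 1410 × 0.201 = 283
15–29: 160 × 0.963 = 154
30–44: 1050 × 0.977 = 1026
45–59: 1410 × 0.96 = 1354
60–74: 330 × 0.944 = 312
End of period: [283, 154, 1026, 1354, 312]
— Period 2 —
Births: 1026 × 0.201 = 206
15–29: 283 × 0.963 = 273
30–44: 154 × 0.977 = 150
45–59: 1026 × 0.96 = 985
60–74: 1354 × 0.944 = 1278
End of period: [206, 273, 150, 985, 1278]
Scenario B total after 2 periods: 2892
Difference B − A = 2892 − 3012 = -120

-120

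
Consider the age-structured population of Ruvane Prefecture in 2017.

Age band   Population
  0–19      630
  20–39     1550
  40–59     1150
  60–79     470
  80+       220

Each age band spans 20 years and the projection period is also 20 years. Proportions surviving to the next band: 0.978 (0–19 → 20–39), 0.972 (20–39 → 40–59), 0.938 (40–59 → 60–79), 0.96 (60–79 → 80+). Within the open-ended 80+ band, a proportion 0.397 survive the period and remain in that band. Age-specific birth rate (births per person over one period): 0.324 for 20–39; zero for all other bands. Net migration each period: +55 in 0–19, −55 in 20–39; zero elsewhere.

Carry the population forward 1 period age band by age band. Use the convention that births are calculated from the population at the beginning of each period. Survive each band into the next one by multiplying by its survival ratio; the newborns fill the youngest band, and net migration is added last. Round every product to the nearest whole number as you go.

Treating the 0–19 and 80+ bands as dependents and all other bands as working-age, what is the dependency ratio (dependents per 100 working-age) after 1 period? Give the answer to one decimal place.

Numbering the bands 1..5 from youngest to oldest:
[period 1]
Births: 1550 × 0.324 = 502
Band 2: 630 × 0.978 = 616
Band 3: 1550 × 0.972 = 1507
Band 4: 1150 × 0.938 = 1079
Band 5: 470 × 0.96 + 220 × 0.397 = 451 + 87 = 538
Net migration: Band 1 + 55 → 557; Band 2 − 55 → 561
→ [557, 561, 1507, 1079, 538]
Dependents (band 0–19 + band 80+) = 557 + 538 = 1095; working-age = 3147; ratio = 1095/3147 × 100 = 34.8

34.8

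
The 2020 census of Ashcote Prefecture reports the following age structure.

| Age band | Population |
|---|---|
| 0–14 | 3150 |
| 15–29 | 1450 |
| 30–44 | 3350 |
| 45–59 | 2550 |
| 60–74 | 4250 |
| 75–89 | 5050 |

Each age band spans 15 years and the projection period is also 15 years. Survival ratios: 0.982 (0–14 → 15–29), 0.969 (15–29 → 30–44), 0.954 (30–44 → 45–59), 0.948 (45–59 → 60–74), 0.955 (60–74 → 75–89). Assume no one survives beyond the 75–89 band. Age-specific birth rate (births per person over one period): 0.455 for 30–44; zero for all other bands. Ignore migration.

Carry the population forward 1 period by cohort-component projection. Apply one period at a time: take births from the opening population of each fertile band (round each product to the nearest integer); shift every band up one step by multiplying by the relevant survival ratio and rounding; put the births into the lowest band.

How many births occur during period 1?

Period 1.
Births: 3350 × 0.455 = 1524
15–29: 3150 × 0.982 = 3093
30–44: 1450 × 0.969 = 1405
45–59: 3350 × 0.954 = 3196
60–74: 2550 × 0.948 = 2417
75–89: 4250 × 0.955 = 4059
→ [1524, 3093, 1405, 3196, 2417, 4059]

1524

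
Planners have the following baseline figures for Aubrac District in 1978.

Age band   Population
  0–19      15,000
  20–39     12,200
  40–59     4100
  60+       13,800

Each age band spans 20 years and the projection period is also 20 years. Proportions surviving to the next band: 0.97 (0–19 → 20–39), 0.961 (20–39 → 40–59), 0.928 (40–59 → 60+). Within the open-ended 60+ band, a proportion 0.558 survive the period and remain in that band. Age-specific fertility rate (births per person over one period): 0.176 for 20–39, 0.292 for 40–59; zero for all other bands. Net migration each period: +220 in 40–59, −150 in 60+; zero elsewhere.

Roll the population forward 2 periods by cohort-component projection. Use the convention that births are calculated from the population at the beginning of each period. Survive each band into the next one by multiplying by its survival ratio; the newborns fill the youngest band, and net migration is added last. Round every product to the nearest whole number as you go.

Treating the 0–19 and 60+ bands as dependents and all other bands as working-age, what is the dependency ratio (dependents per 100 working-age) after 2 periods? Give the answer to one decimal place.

After projecting period 1:
Births: 12200 × 0.176 = 2147 ; 4100 × 0.292 = 1197 ⇒ total 3344
20–39: 15000 × 0.97 = 14550
40–59: 12200 × 0.961 = 11724
60+: 4100 × 0.928 + 13800 × 0.558 = 3805 + 7700 = 11505
Net migration: 40–59 + 220 → 11944; 60+ − 150 → 11355
Giving 3344 / 14550 / 11944 / 11355.
After projecting period 2:
Births: 14550 × 0.176 = 2561 ; 11944 × 0.292 = 3488 ⇒ total 6049
20–39: 3344 × 0.97 = 3244
40–59: 14550 × 0.961 = 13983
60+: 11944 × 0.928 + 11355 × 0.558 = 11084 + 6336 = 17420
Net migration: 40–59 + 220 → 14203; 60+ − 150 → 17270
Giving 6049 / 3244 / 14203 / 17270.
Dependents (band 0–19 + band 60+) = 6049 + 17270 = 23319; working-age = 17447; ratio = 23319/17447 × 100 = 133.7

133.7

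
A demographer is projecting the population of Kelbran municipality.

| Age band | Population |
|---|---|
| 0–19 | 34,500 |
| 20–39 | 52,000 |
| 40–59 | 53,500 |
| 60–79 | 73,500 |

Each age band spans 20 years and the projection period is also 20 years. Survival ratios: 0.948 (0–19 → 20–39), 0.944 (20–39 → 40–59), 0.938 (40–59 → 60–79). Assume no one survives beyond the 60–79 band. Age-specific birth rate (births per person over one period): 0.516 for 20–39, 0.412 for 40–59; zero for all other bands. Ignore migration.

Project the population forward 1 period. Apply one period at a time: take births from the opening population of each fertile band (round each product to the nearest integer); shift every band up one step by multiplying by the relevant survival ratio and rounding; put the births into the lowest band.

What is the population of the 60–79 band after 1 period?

Period 1:
Births: 52000 * 0.516 = 26832  |  53500 * 0.412 = 22042 — total 48874
20–39: 34500 * 0.948 = 32706
40–59: 52000 * 0.944 = 49088
60–79: 53500 * 0.938 = 50183
Giving 48874 / 32706 / 49088 / 50183.

50183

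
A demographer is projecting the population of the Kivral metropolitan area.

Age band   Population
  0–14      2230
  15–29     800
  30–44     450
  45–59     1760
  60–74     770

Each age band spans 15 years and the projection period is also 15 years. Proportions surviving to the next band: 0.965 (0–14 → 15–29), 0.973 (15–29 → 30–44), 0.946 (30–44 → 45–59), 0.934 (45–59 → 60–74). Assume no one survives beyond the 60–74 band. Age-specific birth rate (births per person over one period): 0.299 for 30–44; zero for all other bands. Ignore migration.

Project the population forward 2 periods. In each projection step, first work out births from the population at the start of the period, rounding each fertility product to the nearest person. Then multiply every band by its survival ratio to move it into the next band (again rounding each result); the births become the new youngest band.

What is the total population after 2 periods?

Let band 1 be 0–14 through band 5 = 60–74.
Period 1:
Births: 450 × 0.299 = 135
Band 2: 2230 × 0.965 = 2152
Band 3: 800 × 0.973 = 778
Band 4: 450 × 0.946 = 426
Band 5: 1760 × 0.934 = 1644
→ [135, 2152, 778, 426, 1644]
Period 2:
Births: 778 × 0.299 = 233
Band 2: 135 × 0.965 = 130
Band 3: 2152 × 0.973 = 2094
Band 4: 778 × 0.946 = 736
Band 5: 426 × 0.934 = 398
→ [233, 130, 2094, 736, 398]
Total after period 2: 233 + 130 + 2094 + 736 + 398 = 3591

3591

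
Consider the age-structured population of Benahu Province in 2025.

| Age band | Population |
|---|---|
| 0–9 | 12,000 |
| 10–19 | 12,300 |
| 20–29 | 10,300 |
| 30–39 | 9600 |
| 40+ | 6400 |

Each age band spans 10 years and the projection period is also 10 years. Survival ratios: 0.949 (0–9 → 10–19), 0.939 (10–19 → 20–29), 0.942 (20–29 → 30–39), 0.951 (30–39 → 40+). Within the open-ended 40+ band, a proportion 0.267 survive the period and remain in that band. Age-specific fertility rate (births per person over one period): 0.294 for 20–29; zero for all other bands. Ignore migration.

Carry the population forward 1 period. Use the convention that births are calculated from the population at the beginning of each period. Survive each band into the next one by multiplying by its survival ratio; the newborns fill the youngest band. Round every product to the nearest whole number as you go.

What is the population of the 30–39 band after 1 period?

9703

Let group 1 be 0–9 through group 5 = 40+.
After projecting period 1:
Births: 10300 × 0.294 = 3028
Group 2: 12000 × 0.949 = 11388
Group 3: 12300 × 0.939 = 11550
Group 4: 10300 × 0.942 = 9703
Group 5: 9600 × 0.951 + 6400 × 0.267 = 9130 + 1709 = 10839
Population now: 0–9=3028, 10–19=11388, 20–29=11550, 30–39=9703, 40+=10839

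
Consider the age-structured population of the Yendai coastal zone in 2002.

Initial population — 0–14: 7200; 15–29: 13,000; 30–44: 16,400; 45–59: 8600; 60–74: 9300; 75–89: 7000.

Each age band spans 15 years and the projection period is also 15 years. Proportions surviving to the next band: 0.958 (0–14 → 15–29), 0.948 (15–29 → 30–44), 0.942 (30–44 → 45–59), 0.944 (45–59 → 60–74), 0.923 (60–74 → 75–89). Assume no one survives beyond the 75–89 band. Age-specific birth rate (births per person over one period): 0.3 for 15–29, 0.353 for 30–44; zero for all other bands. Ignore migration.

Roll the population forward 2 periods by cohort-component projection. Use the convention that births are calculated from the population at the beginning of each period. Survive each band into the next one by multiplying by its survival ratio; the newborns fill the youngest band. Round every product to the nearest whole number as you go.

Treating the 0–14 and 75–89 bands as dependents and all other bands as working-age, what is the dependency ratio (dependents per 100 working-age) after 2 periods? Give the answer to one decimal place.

33.1

Call the groups 1 to 6, youngest first.
[period 1]
Births: 13000 * 0.3 = 3900  |  16400 * 0.353 = 5789 → total 9689
Group 2: 7200 * 0.958 = 6898
Group 3: 13000 * 0.948 = 12324
Group 4: 16400 * 0.942 = 15449
Group 5: 8600 * 0.944 = 8118
Group 6: 9300 * 0.923 = 8584
End of period: [9689, 6898, 12324, 15449, 8118, 8584]
[period 2]
Births: 6898 * 0.3 = 2069  |  12324 * 0.353 = 4350 → total 6419
Group 2: 9689 * 0.958 = 9282
Group 3: 6898 * 0.948 = 6539
Group 4: 12324 * 0.942 = 11609
Group 5: 15449 * 0.944 = 14584
Group 6: 8118 * 0.923 = 7493
End of period: [6419, 9282, 6539, 11609, 14584, 7493]
Dependents (band 0–14 + band 75–89) = 6419 + 7493 = 13912; working-age = 42014; ratio = 13912/42014 × 100 = 33.1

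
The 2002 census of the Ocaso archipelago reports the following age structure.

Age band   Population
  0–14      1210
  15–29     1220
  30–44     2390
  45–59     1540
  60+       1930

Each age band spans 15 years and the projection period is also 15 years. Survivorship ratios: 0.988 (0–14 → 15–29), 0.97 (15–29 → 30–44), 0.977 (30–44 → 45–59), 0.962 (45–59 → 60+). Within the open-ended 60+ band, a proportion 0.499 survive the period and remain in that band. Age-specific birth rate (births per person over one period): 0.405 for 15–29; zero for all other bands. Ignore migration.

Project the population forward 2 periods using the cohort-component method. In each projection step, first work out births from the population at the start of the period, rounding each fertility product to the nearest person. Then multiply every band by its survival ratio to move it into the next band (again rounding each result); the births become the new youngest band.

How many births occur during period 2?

Numbering the bands 1..5 from youngest to oldest:
After projecting period 1:
Births: 1220 × 0.405 = 494
Band 2: 1210 × 0.988 = 1195
Band 3: 1220 × 0.97 = 1183
Band 4: 2390 × 0.977 = 2335
Band 5: 1540 × 0.962 + 1930 × 0.499 = 1481 + 963 = 2444
→ [494, 1195, 1183, 2335, 2444]
After projecting period 2:
Births: 1195 × 0.405 = 484
Band 2: 494 × 0.988 = 488
Band 3: 1195 × 0.97 = 1159
Band 4: 1183 × 0.977 = 1156
Band 5: 2335 × 0.962 + 2444 × 0.499 = 2246 + 1220 = 3466
→ [484, 488, 1159, 1156, 3466]

484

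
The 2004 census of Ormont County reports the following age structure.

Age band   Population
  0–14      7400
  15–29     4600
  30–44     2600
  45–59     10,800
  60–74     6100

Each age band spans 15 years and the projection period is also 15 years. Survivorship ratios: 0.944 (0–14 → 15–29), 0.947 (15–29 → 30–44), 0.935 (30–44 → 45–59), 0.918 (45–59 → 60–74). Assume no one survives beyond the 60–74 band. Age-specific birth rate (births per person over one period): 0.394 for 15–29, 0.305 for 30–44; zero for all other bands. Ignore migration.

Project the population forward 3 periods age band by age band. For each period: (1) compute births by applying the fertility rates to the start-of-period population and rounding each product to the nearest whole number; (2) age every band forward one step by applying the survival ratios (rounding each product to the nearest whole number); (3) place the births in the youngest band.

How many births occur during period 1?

Let band 1 be 0–14 through band 5 = 60–74.
— Period 1 —
Births: 4600 × 0.394 = 1812 ; 2600 × 0.305 = 793 → total 2605
Band 2: 7400 × 0.944 = 6986
Band 3: 4600 × 0.947 = 4356
Band 4: 2600 × 0.935 = 2431
Band 5: 10800 × 0.918 = 9914
Giving 2605 / 6986 / 4356 / 2431 / 9914.

2605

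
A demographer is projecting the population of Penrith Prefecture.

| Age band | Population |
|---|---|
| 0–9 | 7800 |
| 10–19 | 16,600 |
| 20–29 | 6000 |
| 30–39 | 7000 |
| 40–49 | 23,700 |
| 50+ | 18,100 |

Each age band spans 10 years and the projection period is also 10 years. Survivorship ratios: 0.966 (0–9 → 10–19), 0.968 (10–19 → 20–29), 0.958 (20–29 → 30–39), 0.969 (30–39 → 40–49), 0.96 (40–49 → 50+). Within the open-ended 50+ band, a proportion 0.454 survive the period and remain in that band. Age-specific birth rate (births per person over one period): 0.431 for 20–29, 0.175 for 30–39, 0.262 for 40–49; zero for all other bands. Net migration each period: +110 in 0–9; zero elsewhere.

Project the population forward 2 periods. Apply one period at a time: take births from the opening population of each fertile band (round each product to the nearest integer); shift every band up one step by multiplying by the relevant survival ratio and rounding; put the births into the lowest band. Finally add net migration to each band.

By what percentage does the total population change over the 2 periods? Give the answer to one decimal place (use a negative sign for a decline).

— Period 1 —
Births: 6000 * 0.431 = 2586 ; 7000 * 0.175 = 1225 ; 23700 * 0.262 = 6209 → total 10020
10–19: 7800 * 0.966 = 7535
20–29: 16600 * 0.968 = 16069
30–39: 6000 * 0.958 = 5748
40–49: 7000 * 0.969 = 6783
50+: 23700 * 0.96 + 18100 * 0.454 = 22752 + 8217 = 30969
Net migration: 0–9 + 110 → 10130
Giving 10130 / 7535 / 16069 / 5748 / 6783 / 30969.
— Period 2 —
Births: 16069 * 0.431 = 6926 ; 5748 * 0.175 = 1006 ; 6783 * 0.262 = 1777 → total 9709
10–19: 10130 * 0.966 = 9786
20–29: 7535 * 0.968 = 7294
30–39: 16069 * 0.958 = 15394
40–49: 5748 * 0.969 = 5570
50+: 6783 * 0.96 + 30969 * 0.454 = 6512 + 14060 = 20572
Net migration: 0–9 + 110 → 9819
Giving 9819 / 9786 / 7294 / 15394 / 5570 / 20572.
Total: 79200 → 68435; change = -10765; percentage change = -13.6%

-13.6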